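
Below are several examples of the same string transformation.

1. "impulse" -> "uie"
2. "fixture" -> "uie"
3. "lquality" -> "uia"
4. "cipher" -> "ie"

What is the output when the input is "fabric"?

ia

In each case the input is transformed by: sort the characters into reverse alphabetical order, then keep only the vowels.
"fabric" → "rifcba" → "ia".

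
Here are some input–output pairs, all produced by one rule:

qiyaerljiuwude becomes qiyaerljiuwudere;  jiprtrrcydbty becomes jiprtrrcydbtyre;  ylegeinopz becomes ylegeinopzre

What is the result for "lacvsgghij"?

Rule — append "re".
On "lacvsgghij" that produces "lacvsgghijre".

lacvsgghijre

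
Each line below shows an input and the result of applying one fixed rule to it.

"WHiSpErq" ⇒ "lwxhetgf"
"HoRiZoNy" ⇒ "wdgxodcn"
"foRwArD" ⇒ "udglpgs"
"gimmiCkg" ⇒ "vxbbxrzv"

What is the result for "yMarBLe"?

nbpgqat

In each case the input is transformed by: shift every letter 11 places backward in the alphabet (wrapping around), then convert every letter to lowercase.
Applying both steps to "yMarBLe": "nBpgQAt", then "nbpgqat".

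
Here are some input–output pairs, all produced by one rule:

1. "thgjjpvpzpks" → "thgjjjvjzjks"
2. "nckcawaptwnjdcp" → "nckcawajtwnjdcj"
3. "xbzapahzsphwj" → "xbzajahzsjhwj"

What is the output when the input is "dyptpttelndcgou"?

dyjtjttelndcgou

What's happening: replace every "p" with "j".
On "dyptpttelndcgou" that produces "dyjtjttelndcgou".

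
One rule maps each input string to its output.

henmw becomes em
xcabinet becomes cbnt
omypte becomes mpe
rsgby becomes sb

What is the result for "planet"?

Each output is the input with this applied: keep every other character starting from the second (positions 2nd, 4th, 6th, ...).
For "planet" the result is "lnt".

lnt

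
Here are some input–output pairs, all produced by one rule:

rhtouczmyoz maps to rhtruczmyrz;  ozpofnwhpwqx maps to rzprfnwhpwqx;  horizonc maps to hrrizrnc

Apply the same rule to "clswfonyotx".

In each case the input is transformed by: replace every "o" with "r".
Applying that to "clswfonyotx" gives "clswfrnyrtx".

clswfrnyrtx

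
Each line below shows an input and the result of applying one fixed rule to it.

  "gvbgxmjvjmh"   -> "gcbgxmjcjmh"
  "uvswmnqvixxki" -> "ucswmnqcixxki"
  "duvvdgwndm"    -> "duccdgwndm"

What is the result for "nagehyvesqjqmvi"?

The rule is to replace every "v" with "c".
"nagehyvesqjqmvi" → "nagehycesqjqmci".

nagehycesqjqmci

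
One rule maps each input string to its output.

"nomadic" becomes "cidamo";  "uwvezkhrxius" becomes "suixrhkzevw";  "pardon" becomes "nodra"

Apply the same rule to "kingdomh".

What's happening: reverse the string, then delete the last character.
On "kingdomh": the first step gives "hmodgnik", and the second then gives "hmodgni".

hmodgni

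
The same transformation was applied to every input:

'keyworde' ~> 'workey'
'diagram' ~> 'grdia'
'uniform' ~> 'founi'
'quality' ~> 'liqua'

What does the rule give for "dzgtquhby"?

In each case the input is transformed by: delete the last 2 characters, then move the first 3 characters to the end (rotate left by 3).
For "dzgtquhby" the result is "tquhdzg".
(Check on "keyworde": → "keywor" → "workey" ✓)

tquhdzg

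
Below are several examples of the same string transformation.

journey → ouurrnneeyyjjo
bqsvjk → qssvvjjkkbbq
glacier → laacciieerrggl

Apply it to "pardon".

Rule — double every character, then move the first 3 characters to the end (rotate left by 3).
Working it through for "pardon": intermediate "ppaarrddoonn", final "arrddoonnppa".

arrddoonnppa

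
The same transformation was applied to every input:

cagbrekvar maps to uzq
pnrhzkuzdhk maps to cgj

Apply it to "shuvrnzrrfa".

Looking at the pairs, the operation is to shift every letter 1 place backward in the alphabet (wrapping around), then keep only the last 3 characters.
On "shuvrnzrrfa": the first step gives "rgtuqmyqqez", and the second then gives "qez".
(Check on "cagbrekvar": → "bzfaqdjuzq" → "uzq" ✓)

qez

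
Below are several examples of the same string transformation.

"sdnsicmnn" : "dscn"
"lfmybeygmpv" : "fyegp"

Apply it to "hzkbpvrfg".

The transformation: keep every other character starting from the second (positions 2nd, 4th, 6th, ...).
On "hzkbpvrfg" that produces "zbvf".

zbvf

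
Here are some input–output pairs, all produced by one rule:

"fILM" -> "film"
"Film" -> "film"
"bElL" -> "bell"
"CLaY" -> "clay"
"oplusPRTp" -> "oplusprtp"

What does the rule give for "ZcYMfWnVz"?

Each output is the input with this applied: convert every letter to lowercase.
On "ZcYMfWnVz" that produces "zcymfwnvz".

zcymfwnvz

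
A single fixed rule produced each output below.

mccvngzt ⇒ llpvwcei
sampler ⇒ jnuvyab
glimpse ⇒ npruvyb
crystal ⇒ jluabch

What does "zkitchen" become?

lnqrtwci

The transformation: sort the characters into alphabetical order, then shift every letter 9 places forward in the alphabet (wrapping around).
Starting from "zkitchen": after the first operation, "cehikntz"; after the second, "lnqrtwci".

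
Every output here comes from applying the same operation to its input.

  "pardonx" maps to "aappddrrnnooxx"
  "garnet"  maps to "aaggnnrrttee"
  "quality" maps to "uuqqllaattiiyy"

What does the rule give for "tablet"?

The transformation: swap each adjacent pair of characters (1↔2, 3↔4, ...), then double every character.
On "tablet": the first step gives "atlbte", and the second then gives "aattllbbttee".

aattllbbttee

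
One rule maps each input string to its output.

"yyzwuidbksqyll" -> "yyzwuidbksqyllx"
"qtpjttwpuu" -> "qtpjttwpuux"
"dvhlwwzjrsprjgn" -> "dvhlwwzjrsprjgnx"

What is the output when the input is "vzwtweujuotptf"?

In each case the input is transformed by: append "x".
For "vzwtweujuotptf" the result is "vzwtweujuotptfx".

vzwtweujuotptfx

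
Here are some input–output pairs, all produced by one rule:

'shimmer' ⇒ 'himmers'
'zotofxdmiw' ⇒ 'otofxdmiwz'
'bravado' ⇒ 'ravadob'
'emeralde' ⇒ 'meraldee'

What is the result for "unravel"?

Each output is the input with this applied: move the first character to the end.
"unravel" → "nravelu".

nravelu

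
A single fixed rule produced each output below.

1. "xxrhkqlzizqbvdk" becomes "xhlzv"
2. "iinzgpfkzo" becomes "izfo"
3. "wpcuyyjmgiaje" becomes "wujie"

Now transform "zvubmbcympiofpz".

zbcpf

The rule is to keep one character in every 3, starting at position 1 (positions 1st, 4th, 7th, ...).
Applying that to "zvubmbcympiofpz" gives "zbcpf".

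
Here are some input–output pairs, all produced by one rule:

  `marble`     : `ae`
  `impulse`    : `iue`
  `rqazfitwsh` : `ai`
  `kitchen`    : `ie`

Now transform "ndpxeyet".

ee

Each output is the input with this applied: keep only the vowels.
On "ndpxeyet" that produces "ee".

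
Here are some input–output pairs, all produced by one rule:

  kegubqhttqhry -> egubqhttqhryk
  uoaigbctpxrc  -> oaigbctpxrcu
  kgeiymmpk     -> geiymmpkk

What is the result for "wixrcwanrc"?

ixrcwanrcw

What's happening: move the first character to the end.
"wixrcwanrc" → "ixrcwanrcw".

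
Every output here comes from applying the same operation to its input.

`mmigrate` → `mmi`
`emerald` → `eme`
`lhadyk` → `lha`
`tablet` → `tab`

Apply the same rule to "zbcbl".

zbc

Each output is the input with this applied: keep only the first 3 characters.
On "zbcbl" that produces "zbc".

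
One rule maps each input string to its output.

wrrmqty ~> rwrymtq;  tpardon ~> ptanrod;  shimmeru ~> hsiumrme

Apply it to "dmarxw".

Each output is the input with this applied: move the first character to the end, then take characters alternately from the front and the back (1st, last, 2nd, 2nd-last, ...).
"dmarxw" → "marxwd" → "mdawrx".

mdawrx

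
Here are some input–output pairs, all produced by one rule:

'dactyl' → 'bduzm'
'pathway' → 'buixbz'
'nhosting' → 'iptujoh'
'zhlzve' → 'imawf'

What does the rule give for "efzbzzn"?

gacaao

Each output is the input with this applied: shift every letter 1 place forward in the alphabet (wrapping around), then delete the first character.
Starting from "efzbzzn": after the first operation, "fgacaao"; after the second, "gacaao".
(Check on "pathway": → "qbuixbz" → "buixbz" ✓)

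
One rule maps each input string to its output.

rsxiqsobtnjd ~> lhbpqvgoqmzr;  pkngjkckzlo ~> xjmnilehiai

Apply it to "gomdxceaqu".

The transformation: shift every letter 2 places backward in the alphabet (wrapping around), then move the last 3 characters to the front (rotate right by 3).
For "gomdxceaqu", step one produces "emkbvacyos"; step two turns that into "yosemkbvac".

yosemkbvac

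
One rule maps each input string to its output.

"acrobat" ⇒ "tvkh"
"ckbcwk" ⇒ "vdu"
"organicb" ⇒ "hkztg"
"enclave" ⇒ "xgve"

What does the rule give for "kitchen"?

The transformation: shift every letter 7 places backward in the alphabet (wrapping around), then delete the last 3 characters.
On "kitchen": the first step gives "dbmvaxg", and the second then gives "dbmv".

dbmv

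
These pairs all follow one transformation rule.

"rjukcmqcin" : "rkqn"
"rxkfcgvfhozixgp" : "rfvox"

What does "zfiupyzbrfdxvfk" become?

Each output is the input with this applied: keep one character in every 3, starting at position 1 (positions 1st, 4th, 7th, ...).
For "zfiupyzbrfdxvfk" the result is "zuzfv".

zuzfv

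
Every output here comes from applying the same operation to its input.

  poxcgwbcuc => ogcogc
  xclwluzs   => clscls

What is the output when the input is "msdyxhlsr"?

What's happening: keep one character in every 3, starting at position 2 (positions 2nd, 5th, 8th, ...), then write the whole string twice.
On "msdyxhlsr": the first step gives "sxs", and the second then gives "sxssxs".

sxssxs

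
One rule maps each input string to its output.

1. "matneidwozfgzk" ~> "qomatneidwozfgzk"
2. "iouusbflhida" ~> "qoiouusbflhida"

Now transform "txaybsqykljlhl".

Looking at the pairs, the operation is to prepend "qo".
So "txaybsqykljlhl" becomes "qotxaybsqykljlhl".

qotxaybsqykljlhl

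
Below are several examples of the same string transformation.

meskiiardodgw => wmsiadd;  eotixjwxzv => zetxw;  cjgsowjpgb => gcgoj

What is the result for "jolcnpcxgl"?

gjlnc

Rule — keep every other character starting from the first (positions 1st, 3rd, 5th, ...), then move the last character to the front.
For "jolcnpcxgl" the result is "gjlnc".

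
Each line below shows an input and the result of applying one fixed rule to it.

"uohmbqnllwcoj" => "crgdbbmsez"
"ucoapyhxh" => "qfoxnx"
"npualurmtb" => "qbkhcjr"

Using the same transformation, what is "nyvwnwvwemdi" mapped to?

mdmlmucty

The pattern: shift every letter 10 places backward in the alphabet (wrapping around), then delete the first 3 characters.
"nyvwnwvwemdi" → "dolmdmlmucty" → "mdmlmucty".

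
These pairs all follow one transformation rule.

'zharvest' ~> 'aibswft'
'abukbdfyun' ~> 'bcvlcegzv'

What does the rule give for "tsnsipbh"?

In each case the input is transformed by: delete the last character, then shift every letter 1 place forward in the alphabet (wrapping around).
On "tsnsipbh": the first step gives "tsnsipb", and the second then gives "utotjqc".
(Check on "abukbdfyun": → "abukbdfyu" → "bcvlcegzv" ✓)

utotjqc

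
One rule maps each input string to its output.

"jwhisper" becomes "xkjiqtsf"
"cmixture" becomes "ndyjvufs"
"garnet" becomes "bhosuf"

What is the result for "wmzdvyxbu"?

Looking at the pairs, the operation is to shift every letter 1 place forward in the alphabet (wrapping around), then swap each adjacent pair of characters (1↔2, 3↔4, ...).
Working it through for "wmzdvyxbu": intermediate "xnaewzycv", final "nxeazwcyv".

nxeazwcyv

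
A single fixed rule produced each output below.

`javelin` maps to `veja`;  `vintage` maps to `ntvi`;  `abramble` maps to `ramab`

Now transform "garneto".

Rule — delete the last 3 characters, then move the first 2 characters to the end (rotate left by 2).
Applying both steps to "garneto": "garn", then "rnga".

rnga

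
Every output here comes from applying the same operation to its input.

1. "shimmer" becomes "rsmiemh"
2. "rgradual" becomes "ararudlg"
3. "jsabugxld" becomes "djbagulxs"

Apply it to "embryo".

In each case the input is transformed by: swap each adjacent pair of characters (1↔2, 3↔4, ...), then swap the first and last characters.
"embryo" → "merboy" → "yerbom".

yerbom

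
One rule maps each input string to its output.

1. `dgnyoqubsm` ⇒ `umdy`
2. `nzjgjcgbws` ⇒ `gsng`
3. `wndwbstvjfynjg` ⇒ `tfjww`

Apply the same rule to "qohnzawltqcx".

wqqn

Looking at the pairs, the operation is to keep one character in every 3, starting at position 1 (positions 1st, 4th, 7th, ...), then move the first 2 characters to the end (rotate left by 2).
Starting from "qohnzawltqcx": after the first operation, "qnwq"; after the second, "wqqn".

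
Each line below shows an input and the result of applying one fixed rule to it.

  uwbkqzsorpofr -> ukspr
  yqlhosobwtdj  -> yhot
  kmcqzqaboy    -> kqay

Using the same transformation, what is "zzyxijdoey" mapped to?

zxdy

The transformation: keep one character in every 3, starting at position 1 (positions 1st, 4th, 7th, ...).
Applying that to "zzyxijdoey" gives "zxdy".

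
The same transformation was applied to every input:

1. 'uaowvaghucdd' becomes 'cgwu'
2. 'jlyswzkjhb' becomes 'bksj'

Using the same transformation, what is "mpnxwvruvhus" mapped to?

Each output is the input with this applied: keep one character in every 3, starting at position 1 (positions 1st, 4th, 7th, ...), then reverse the string.
On "mpnxwvruvhus" that produces "hrxm".

hrxm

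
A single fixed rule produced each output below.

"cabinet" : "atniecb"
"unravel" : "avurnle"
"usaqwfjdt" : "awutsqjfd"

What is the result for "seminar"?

asrnmie

The transformation: sort the characters into reverse alphabetical order, then move the last character to the front.
For "seminar", step one produces "srnmiea"; step two turns that into "asrnmie".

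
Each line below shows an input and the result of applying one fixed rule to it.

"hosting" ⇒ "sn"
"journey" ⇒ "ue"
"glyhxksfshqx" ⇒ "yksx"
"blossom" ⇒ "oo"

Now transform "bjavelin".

al

The transformation: keep one character in every 3, starting at position 3 (positions 3rd, 6th, 9th, ...).
Doing the same to "bjavelin": "al".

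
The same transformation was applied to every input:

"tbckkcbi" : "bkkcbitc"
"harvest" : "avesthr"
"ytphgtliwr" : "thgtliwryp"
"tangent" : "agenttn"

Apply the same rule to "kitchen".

ichenkt

What's happening: move the first 2 characters to the end (rotate left by 2), then swap the first and last characters.
Applying both steps to "kitchen": "tchenki", then "ichenkt".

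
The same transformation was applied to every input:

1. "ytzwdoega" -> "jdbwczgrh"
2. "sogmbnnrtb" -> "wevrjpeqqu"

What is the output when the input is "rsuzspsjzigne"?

qhuvxcvsvmclj

The rule is to shift every letter 3 places forward in the alphabet (wrapping around), then move the last 2 characters to the front (rotate right by 2).
For "rsuzspsjzigne", step one produces "uvxcvsvmcljqh"; step two turns that into "qhuvxcvsvmclj".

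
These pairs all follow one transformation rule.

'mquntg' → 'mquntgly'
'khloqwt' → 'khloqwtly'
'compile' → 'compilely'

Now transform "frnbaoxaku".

frnbaoxakuly

Looking at the pairs, the operation is to append "ly".
So "frnbaoxaku" becomes "frnbaoxakuly".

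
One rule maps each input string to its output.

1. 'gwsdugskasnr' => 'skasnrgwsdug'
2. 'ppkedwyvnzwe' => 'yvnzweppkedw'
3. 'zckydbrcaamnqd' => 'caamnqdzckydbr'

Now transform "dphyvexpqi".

expqidphyv

Each output is the input with this applied: swap the front and back halves of the string.
For "dphyvexpqi" the result is "expqidphyv".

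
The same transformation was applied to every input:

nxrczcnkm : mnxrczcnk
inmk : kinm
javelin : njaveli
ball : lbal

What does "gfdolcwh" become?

The rule is to move the last character to the front.
For "gfdolcwh" the result is "hgfdolcw".

hgfdolcw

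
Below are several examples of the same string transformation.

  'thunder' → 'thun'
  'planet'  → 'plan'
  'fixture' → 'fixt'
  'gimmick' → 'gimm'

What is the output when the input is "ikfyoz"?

ikfy

Rule — keep only the first 4 characters.
On "ikfyoz" that produces "ikfy".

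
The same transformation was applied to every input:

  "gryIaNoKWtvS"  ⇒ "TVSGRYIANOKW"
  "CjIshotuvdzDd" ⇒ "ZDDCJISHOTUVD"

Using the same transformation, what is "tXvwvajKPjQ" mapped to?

The transformation: move the last 3 characters to the front (rotate right by 3), then convert every letter to uppercase.
On "tXvwvajKPjQ": the first step gives "PjQtXvwvajK", and the second then gives "PJQTXVWVAJK".

PJQTXVWVAJK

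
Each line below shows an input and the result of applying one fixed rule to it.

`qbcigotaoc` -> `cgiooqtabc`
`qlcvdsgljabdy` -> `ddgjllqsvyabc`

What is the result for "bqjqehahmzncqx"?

The rule is to sort the characters into alphabetical order, then move the first 3 characters to the end (rotate left by 3).
So "bqjqehahmzncqx" becomes "ehhjmnqqqxzabc".

ehhjmnqqqxzabc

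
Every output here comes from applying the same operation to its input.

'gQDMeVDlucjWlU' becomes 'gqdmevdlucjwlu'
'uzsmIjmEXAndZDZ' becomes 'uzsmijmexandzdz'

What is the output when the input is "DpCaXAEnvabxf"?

Looking at the pairs, the operation is to convert every letter to lowercase.
On "DpCaXAEnvabxf" that produces "dpcaxaenvabxf".

dpcaxaenvabxf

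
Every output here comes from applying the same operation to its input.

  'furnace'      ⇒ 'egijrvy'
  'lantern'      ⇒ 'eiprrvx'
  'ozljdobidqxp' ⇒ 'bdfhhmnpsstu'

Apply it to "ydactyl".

Looking at the pairs, the operation is to shift every letter 4 places forward in the alphabet (wrapping around), then sort the characters into alphabetical order.
Starting from "ydactyl": after the first operation, "chegxcp"; after the second, "cceghpx".
(Check on "lantern": → "perxivr" → "eiprrvx" ✓)

cceghpx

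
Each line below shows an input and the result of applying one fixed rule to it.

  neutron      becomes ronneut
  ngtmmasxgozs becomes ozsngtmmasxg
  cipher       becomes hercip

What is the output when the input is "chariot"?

Each output is the input with this applied: move the last 3 characters to the front (rotate right by 3).
For "chariot" the result is "iotchar".

iotchar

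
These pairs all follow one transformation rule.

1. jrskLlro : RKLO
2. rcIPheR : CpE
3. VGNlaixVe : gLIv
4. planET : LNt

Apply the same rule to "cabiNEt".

Rule — flip the case of every letter, then keep every other character starting from the second (positions 2nd, 4th, 6th, ...).
Applying both steps to "cabiNEt": "CABIneT", then "AIe".
(Check on "planET": → "PLANet" → "LNt" ✓)

AIe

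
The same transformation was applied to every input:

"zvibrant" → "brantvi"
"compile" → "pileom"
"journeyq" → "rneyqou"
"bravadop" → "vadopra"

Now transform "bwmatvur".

atvurwm

In each case the input is transformed by: delete the first character, then move the first 2 characters to the end (rotate left by 2).
Applying both steps to "bwmatvur": "wmatvur", then "atvurwm".
(Check on "compile": → "ompile" → "pileom" ✓)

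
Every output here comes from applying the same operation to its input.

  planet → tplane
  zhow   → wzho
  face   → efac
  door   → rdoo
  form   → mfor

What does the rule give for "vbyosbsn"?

nvbyosbs

The rule is to move the last character to the front.
For "vbyosbsn" the result is "nvbyosbs".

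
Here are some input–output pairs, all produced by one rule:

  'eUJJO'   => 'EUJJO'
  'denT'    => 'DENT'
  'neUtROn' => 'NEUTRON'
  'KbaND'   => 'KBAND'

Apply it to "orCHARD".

Each output is the input with this applied: convert every letter to uppercase.
"orCHARD" → "ORCHARD".

ORCHARD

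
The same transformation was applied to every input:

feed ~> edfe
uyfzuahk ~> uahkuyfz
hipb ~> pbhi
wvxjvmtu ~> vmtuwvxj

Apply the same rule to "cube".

Looking at the pairs, the operation is to swap the front and back halves of the string.
"cube" → "becu".

becu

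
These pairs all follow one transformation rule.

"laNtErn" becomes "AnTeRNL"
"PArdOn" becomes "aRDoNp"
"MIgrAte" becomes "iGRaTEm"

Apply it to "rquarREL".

Rule — flip the case of every letter, then move the first character to the end.
Applying both steps to "rquarREL": "RQUARrel", then "QUARrelR".

QUARrelR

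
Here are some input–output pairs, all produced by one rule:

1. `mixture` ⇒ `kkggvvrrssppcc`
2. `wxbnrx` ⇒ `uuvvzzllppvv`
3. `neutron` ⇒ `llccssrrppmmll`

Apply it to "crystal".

The rule is to double every character, then shift every letter 2 places backward in the alphabet (wrapping around).
For "crystal", step one produces "ccrryyssttaall"; step two turns that into "aappwwqqrryyjj".

aappwwqqrryyjj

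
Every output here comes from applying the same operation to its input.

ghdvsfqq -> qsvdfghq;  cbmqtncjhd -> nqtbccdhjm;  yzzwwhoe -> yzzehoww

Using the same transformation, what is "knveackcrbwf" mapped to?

What's happening: sort the characters into alphabetical order, then move the last 3 characters to the front (rotate right by 3).
On "knveackcrbwf": the first step gives "abccefkknrvw", and the second then gives "rvwabccefkkn".

rvwabccefkkn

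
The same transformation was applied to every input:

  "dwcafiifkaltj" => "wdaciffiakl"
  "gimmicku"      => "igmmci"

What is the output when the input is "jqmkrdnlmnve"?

qjkmdrlnnm

Rule — delete the last 2 characters, then swap each adjacent pair of characters (1↔2, 3↔4, ...).
Working it through for "jqmkrdnlmnve": intermediate "jqmkrdnlmn", final "qjkmdrlnnm".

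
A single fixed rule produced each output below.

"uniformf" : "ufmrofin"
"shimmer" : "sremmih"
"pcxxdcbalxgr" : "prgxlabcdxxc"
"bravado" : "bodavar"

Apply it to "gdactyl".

The rule is to move the first character to the end, then reverse the string.
For "gdactyl", step one produces "dactylg"; step two turns that into "glytcad".
(Check on "pcxxdcbalxgr": → "cxxdcbalxgrp" → "prgxlabcdxxc" ✓)

glytcad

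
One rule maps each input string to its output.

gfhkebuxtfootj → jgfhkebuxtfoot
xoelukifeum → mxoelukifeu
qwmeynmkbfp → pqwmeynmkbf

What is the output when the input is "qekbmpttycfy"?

The pattern: move the last character to the front.
So "qekbmpttycfy" becomes "yqekbmpttycf".

yqekbmpttycf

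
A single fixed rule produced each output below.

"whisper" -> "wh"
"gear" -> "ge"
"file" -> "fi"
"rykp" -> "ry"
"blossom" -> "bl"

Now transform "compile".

Each output is the input with this applied: keep only the first 2 characters.
Doing the same to "compile": "co".

co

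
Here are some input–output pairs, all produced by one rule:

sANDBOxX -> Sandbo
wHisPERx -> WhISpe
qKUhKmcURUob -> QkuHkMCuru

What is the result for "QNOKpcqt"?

qnokPC

The rule is to delete the last 2 characters, then flip the case of every letter.
Working it through for "QNOKpcqt": intermediate "QNOKpc", final "qnokPC".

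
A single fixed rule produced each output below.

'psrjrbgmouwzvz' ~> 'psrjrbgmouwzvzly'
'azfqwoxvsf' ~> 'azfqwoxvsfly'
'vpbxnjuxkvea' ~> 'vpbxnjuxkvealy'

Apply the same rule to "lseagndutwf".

lseagndutwfly

Each output is the input with this applied: append "ly".
"lseagndutwf" → "lseagndutwfly".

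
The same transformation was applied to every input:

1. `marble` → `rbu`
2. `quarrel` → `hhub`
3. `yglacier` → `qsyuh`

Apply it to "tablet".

buj

Each output is the input with this applied: delete the first 3 characters, then shift every letter 10 places backward in the alphabet (wrapping around).
Applying that to "tablet" gives "buj".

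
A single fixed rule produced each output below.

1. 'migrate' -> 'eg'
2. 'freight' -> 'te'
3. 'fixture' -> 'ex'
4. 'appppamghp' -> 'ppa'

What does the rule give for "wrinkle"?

ei

The pattern: move the last 2 characters to the front (rotate right by 2), then keep one character in every 3, starting at position 2 (positions 2nd, 5th, 8th, ...).
On "wrinkle": the first step gives "lewrink", and the second then gives "ei".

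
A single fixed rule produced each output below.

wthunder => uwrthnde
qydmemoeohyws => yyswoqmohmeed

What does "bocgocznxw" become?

What's happening: sort the characters into reverse alphabetical order, then swap each adjacent pair of characters (1↔2, 3↔4, ...).
Doing the same to "bocgocznxw": "xzownocgbc".

xzownocgbc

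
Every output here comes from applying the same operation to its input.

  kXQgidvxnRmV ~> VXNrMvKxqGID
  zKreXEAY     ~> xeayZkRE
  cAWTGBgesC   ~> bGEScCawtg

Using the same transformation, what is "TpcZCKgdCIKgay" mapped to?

DcikGAYtPCzckG

In each case the input is transformed by: flip the case of every letter, then swap the front and back halves of the string.
Applying that to "TpcZCKgdCIKgay" gives "DcikGAYtPCzckG".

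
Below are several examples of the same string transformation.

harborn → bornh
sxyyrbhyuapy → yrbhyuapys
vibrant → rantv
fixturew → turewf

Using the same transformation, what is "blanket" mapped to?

Each output is the input with this applied: move the first character to the end, then delete the first 2 characters.
For "blanket" the result is "nketb".
(Check on "fixturew": → "ixturewf" → "turewf" ✓)

nketb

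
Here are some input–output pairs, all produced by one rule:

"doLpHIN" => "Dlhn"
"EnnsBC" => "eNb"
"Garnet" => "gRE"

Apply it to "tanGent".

TNET

The rule is to flip the case of every letter, then keep every other character starting from the first (positions 1st, 3rd, 5th, ...).
On "tanGent" that produces "TNET".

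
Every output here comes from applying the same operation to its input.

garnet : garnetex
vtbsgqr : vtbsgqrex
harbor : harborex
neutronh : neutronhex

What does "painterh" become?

painterhex

Rule — append "ex".
Applying that to "painterh" gives "painterhex".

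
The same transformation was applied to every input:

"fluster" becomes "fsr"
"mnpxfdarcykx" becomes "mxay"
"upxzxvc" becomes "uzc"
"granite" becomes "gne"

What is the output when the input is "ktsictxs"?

kix

The transformation: keep one character in every 3, starting at position 1 (positions 1st, 4th, 7th, ...).
On "ktsictxs" that produces "kix".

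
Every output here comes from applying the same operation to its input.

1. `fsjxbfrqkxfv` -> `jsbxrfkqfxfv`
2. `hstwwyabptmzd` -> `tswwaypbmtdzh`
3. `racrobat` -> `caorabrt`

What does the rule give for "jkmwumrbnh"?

mkuwrmnbjh

The transformation: move the first character to the end, then swap each adjacent pair of characters (1↔2, 3↔4, ...).
On "jkmwumrbnh" that produces "mkuwrmnbjh".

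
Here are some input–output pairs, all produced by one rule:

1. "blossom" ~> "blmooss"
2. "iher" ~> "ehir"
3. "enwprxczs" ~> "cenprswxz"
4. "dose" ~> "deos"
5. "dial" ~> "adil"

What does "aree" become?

aeer

The rule is to sort the characters into alphabetical order.
So "aree" becomes "aeer".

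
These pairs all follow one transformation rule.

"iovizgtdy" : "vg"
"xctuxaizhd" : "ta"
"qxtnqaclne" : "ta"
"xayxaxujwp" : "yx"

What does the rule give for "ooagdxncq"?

ax

The transformation: delete the last 2 characters, then keep one character in every 3, starting at position 3 (positions 3rd, 6th, 9th, ...).
On "ooagdxncq": the first step gives "ooagdxn", and the second then gives "ax".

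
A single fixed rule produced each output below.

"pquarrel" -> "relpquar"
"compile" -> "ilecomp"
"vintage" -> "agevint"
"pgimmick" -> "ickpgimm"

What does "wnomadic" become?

dicwnoma

The pattern: move the last 3 characters to the front (rotate right by 3).
Applying that to "wnomadic" gives "dicwnoma".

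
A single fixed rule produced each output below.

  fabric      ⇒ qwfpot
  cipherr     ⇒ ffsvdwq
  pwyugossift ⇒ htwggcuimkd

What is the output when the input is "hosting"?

The pattern: reverse the string, then shift every letter 12 places backward in the alphabet (wrapping around).
"hosting" → "gnitsoh" → "ubwhgcv".
(Check on "pwyugossift": → "tfissoguywp" → "htwggcuimkd" ✓)

ubwhgcv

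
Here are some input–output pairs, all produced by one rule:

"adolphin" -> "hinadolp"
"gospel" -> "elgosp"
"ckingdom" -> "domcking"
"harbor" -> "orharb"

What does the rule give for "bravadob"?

What's happening: swap the front and back halves of the string, then move the first character to the end.
"bravadob" → "dobbrava".
(Check on "ckingdom": → "gdomckin" → "domcking" ✓)

dobbrava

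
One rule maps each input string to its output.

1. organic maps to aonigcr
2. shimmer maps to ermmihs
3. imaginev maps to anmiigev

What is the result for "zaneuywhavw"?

aywwvunheaz

In each case the input is transformed by: sort the characters into reverse alphabetical order, then swap the first and last characters.
Applying both steps to "zaneuywhavw": "zywwvunheaa", then "aywwvunheaz".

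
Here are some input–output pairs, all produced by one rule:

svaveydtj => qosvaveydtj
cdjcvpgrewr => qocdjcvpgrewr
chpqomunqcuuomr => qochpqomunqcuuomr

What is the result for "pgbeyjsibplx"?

The rule is to prepend "qo".
So "pgbeyjsibplx" becomes "qopgbeyjsibplx".

qopgbeyjsibplx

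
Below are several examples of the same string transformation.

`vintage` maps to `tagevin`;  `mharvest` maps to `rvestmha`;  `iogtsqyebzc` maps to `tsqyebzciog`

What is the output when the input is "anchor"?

What's happening: move the first 3 characters to the end (rotate left by 3).
Doing the same to "anchor": "horanc".

horanc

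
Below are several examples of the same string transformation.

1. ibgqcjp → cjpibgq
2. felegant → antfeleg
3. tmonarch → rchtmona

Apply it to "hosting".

Each output is the input with this applied: move the last 3 characters to the front (rotate right by 3).
On "hosting" that produces "inghost".

inghost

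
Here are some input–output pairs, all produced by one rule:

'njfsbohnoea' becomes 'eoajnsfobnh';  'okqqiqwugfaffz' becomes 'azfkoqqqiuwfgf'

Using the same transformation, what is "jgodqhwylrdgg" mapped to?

What's happening: swap each adjacent pair of characters (1↔2, 3↔4, ...), then move the last 3 characters to the front (rotate right by 3).
For "jgodqhwylrdgg" the result is "gdggjdohqywrl".

gdggjdohqywrl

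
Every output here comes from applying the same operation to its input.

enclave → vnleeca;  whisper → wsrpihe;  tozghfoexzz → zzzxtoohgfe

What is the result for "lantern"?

trnnlea

The rule is to sort the characters into reverse alphabetical order.
Applying that to "lantern" gives "trnnlea".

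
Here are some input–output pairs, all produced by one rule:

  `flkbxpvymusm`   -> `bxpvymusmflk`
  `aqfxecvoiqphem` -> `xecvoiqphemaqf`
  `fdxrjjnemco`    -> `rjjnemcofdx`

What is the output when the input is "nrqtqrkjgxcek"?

Looking at the pairs, the operation is to move the first 3 characters to the end (rotate left by 3).
Applying that to "nrqtqrkjgxcek" gives "tqrkjgxceknrq".

tqrkjgxceknrq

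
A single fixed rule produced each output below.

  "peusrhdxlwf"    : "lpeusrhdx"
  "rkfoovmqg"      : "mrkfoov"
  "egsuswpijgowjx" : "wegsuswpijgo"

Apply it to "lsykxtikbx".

klsykxti

What's happening: delete the last 2 characters, then move the last character to the front.
Applying both steps to "lsykxtikbx": "lsykxtik", then "klsykxti".
(Check on "egsuswpijgowjx": → "egsuswpijgow" → "wegsuswpijgo" ✓)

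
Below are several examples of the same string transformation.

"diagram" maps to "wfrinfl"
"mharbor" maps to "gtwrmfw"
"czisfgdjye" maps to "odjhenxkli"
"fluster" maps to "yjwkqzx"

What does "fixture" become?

Each output is the input with this applied: move the last 3 characters to the front (rotate right by 3), then shift every letter 5 places forward in the alphabet (wrapping around).
Applying both steps to "fixture": "urefixt", then "zwjkncy".

zwjkncy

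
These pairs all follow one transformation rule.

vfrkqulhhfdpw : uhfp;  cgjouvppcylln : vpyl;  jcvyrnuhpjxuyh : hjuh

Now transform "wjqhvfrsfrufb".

fsrf

Each output is the input with this applied: keep every other character starting from the second (positions 2nd, 4th, 6th, ...), then keep only the last 4 characters.
On "wjqhvfrsfrufb": the first step gives "jhfsrf", and the second then gives "fsrf".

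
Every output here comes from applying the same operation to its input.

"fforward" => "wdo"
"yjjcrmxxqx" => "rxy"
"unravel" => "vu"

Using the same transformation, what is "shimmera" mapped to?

What's happening: move the first 3 characters to the end (rotate left by 3), then keep one character in every 3, starting at position 2 (positions 2nd, 5th, 8th, ...).
For "shimmera" the result is "mai".

mai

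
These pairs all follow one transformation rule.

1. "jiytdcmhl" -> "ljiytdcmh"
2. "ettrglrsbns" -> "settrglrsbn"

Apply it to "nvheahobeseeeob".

bnvheahobeseeeo

The transformation: move the last character to the front.
"nvheahobeseeeob" → "bnvheahobeseeeo".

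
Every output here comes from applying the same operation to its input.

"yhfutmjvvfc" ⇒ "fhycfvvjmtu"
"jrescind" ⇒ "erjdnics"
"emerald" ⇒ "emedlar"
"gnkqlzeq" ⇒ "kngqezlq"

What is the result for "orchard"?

Looking at the pairs, the operation is to move the first 3 characters to the end (rotate left by 3), then reverse the string.
"orchard" → "hardorc" → "crodrah".

crodrah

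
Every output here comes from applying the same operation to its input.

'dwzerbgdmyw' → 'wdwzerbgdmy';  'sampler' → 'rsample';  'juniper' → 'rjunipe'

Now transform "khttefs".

skhttef

Rule — move the last character to the front.
For "khttefs" the result is "skhttef".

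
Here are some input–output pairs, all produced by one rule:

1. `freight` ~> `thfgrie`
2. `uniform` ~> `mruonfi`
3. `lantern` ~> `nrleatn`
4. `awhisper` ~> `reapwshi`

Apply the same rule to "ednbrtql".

lqetdrnb

What's happening: move the last character to the front, then take characters alternately from the front and the back (1st, last, 2nd, 2nd-last, ...).
On "ednbrtql": the first step gives "lednbrtq", and the second then gives "lqetdrnb".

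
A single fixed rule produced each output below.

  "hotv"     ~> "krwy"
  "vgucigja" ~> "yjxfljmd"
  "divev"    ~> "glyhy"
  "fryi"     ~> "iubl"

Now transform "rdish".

Each output is the input with this applied: shift every letter 3 places forward in the alphabet (wrapping around).
So "rdish" becomes "uglvk".

uglvk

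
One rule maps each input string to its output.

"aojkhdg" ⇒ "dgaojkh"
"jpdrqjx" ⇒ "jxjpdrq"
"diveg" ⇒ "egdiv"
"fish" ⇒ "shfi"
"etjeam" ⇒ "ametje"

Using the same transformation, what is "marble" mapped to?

In each case the input is transformed by: move the last 2 characters to the front (rotate right by 2).
For "marble" the result is "lemarb".

lemarb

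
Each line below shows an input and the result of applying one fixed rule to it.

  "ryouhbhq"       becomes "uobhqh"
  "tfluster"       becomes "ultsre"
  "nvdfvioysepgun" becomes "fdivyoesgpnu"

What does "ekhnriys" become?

What's happening: swap each adjacent pair of characters (1↔2, 3↔4, ...), then delete the first 2 characters.
Starting from "ekhnriys": after the first operation, "kenhirsy"; after the second, "nhirsy".

nhirsy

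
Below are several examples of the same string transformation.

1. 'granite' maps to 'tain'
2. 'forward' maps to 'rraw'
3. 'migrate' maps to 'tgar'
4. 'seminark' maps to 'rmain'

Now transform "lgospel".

Rule — take characters alternately from the front and the back (1st, last, 2nd, 2nd-last, ...), then delete the first 3 characters.
Doing the same to "lgospel": "eops".

eops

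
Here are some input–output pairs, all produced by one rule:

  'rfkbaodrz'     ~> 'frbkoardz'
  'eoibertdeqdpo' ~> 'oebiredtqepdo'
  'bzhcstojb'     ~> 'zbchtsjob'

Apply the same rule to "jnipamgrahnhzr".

njpimarghahnrz

The pattern: swap each adjacent pair of characters (1↔2, 3↔4, ...).
For "jnipamgrahnhzr" the result is "njpimarghahnrz".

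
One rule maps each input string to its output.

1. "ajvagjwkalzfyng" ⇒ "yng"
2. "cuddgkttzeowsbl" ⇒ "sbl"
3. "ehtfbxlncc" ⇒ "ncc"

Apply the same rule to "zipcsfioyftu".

The transformation: keep only the last 3 characters.
Doing the same to "zipcsfioyftu": "ftu".

ftu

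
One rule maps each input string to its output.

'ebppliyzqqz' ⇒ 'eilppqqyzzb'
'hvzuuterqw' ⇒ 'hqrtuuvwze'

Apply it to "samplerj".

ejlmprsa

The pattern: sort the characters into alphabetical order, then move the first character to the end.
"samplerj" → "aejlmprs" → "ejlmprsa".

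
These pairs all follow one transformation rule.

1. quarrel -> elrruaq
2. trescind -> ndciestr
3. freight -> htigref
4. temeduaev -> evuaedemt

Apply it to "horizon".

onizorh

Looking at the pairs, the operation is to reverse the string, then swap each adjacent pair of characters (1↔2, 3↔4, ...).
"horizon" → "onizorh".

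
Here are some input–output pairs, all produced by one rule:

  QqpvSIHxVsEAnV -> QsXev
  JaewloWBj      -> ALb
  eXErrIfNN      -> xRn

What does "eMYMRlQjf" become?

mrJ

Rule — keep one character in every 3, starting at position 2 (positions 2nd, 5th, 8th, ...), then flip the case of every letter.
For "eMYMRlQjf", step one produces "MRj"; step two turns that into "mrJ".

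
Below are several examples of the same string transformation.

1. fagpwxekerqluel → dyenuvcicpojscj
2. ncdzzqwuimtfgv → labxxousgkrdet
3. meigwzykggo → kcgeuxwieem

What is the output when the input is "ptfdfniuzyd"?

nrdbdlgsxwb

Looking at the pairs, the operation is to shift every letter 2 places backward in the alphabet (wrapping around).
"ptfdfniuzyd" → "nrdbdlgsxwb".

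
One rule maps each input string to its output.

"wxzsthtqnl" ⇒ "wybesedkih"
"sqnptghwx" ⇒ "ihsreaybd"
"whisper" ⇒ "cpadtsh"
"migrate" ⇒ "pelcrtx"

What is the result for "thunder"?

cpoyfse

In each case the input is transformed by: reverse the string, then shift every letter 11 places forward in the alphabet (wrapping around).
Working it through for "thunder": intermediate "rednuht", final "cpoyfse".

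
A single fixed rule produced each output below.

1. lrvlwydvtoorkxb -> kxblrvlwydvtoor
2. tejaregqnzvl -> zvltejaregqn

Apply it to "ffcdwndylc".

What's happening: move the last 3 characters to the front (rotate right by 3).
"ffcdwndylc" → "ylcffcdwnd".

ylcffcdwnd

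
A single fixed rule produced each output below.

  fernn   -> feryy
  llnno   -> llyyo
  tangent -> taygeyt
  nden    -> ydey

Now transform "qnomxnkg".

The pattern: replace every "n" with "y".
So "qnomxnkg" becomes "qyomxykg".

qyomxykg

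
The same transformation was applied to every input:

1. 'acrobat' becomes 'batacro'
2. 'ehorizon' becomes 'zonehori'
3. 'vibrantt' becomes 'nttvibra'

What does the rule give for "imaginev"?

nevimagi

Looking at the pairs, the operation is to move the last 3 characters to the front (rotate right by 3).
"imaginev" → "nevimagi".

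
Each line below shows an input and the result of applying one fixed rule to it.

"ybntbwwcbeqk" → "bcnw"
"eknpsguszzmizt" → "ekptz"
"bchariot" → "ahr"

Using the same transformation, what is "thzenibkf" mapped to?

bhn

The transformation: sort the characters into alphabetical order, then keep one character in every 3, starting at position 1 (positions 1st, 4th, 7th, ...).
"thzenibkf" → "befhikntz" → "bhn".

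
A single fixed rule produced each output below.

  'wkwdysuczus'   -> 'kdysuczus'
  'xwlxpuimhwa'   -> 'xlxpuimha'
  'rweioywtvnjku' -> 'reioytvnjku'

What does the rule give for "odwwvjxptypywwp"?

The transformation: remove every "w".
So "odwwvjxptypywwp" becomes "odvjxptypyp".

odvjxptypyp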